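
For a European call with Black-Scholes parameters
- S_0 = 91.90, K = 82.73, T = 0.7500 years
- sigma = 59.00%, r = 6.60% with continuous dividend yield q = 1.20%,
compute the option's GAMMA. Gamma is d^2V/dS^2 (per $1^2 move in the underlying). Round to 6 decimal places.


d1 = 0.5404707705; d2 = 0.0295157822
phi(d1) = 0.3447303161; exp(-qT) = 0.9910403788; exp(-rT) = 0.9517051581
Gamma = exp(-qT) * phi(d1) / (S * sigma * sqrt(T)) = 0.9910403788 * 0.3447303161 / (91.9000 * 0.5900 * 0.8660254038) = 0.007276

Answer: Gamma = 0.007276


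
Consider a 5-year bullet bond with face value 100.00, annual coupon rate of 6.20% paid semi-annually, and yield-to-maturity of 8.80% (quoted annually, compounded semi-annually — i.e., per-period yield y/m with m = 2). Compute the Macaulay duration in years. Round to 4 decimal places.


Coupon per period c = face * coupon_rate / m = 3.100000
Periods per year m = 2; per-period yield y/m = 0.044000
Number of cashflows N = 10
Cashflows (t years, CF_t, discount factor 1/(1+y/m)^(m*t), PV):
  t = 0.5000: CF_t = 3.100000, DF = 0.957854, PV = 2.969349
  t = 1.0000: CF_t = 3.100000, DF = 0.917485, PV = 2.844204
  t = 1.5000: CF_t = 3.100000, DF = 0.878817, PV = 2.724333
  t = 2.0000: CF_t = 3.100000, DF = 0.841779, PV = 2.609514
  t = 2.5000: CF_t = 3.100000, DF = 0.806302, PV = 2.499535
  t = 3.0000: CF_t = 3.100000, DF = 0.772320, PV = 2.394190
  t = 3.5000: CF_t = 3.100000, DF = 0.739770, PV = 2.293286
  t = 4.0000: CF_t = 3.100000, DF = 0.708592, PV = 2.196634
  t = 4.5000: CF_t = 3.100000, DF = 0.678728, PV = 2.104056
  t = 5.0000: CF_t = 103.100000, DF = 0.650122, PV = 67.027601
Price P = sum_t PV_t = 89.662702
Macaulay numerator sum_t t * PV_t:
  t * PV_t at t = 0.5000: 1.484674
  t * PV_t at t = 1.0000: 2.844204
  t * PV_t at t = 1.5000: 4.086500
  t * PV_t at t = 2.0000: 5.219029
  t * PV_t at t = 2.5000: 6.248837
  t * PV_t at t = 3.0000: 7.182571
  t * PV_t at t = 3.5000: 8.026501
  t * PV_t at t = 4.0000: 8.786536
  t * PV_t at t = 4.5000: 9.468250
  t * PV_t at t = 5.0000: 335.138007
Macaulay duration D = (sum_t t * PV_t) / P = 388.485109 / 89.662702 = 4.332739

Answer: Macaulay duration = 4.3327 years


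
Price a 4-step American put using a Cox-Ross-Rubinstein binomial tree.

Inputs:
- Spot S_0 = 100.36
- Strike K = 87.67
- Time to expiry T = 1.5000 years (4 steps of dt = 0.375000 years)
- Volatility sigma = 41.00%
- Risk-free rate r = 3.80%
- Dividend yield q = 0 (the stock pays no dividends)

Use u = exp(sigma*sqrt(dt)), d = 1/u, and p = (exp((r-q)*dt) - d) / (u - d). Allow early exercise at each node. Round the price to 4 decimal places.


dt = T/N = 0.375000
u = exp(sigma*sqrt(dt)) = 1.285404; d = 1/u = 0.777966
p = (exp((r-q)*dt) - d) / (u - d) = 0.465843
Discount per step: exp(-r*dt) = 0.985851
Stock lattice S(k, i) with i counting down-moves:
  k=0: S(0,0) = 100.3600
  k=1: S(1,0) = 129.0031; S(1,1) = 78.0766
  k=2: S(2,0) = 165.8210; S(2,1) = 100.3600; S(2,2) = 60.7410
  k=3: S(3,0) = 213.1469; S(3,1) = 129.0031; S(3,2) = 78.0766; S(3,3) = 47.2544
  k=4: S(4,0) = 273.9798; S(4,1) = 165.8210; S(4,2) = 100.3600; S(4,3) = 60.7410; S(4,4) = 36.7623
Terminal payoffs V(N, i) = max(K - S_T, 0):
  V(4,0) = 0.000000; V(4,1) = 0.000000; V(4,2) = 0.000000; V(4,3) = 26.929036; V(4,4) = 50.907698
Backward induction: V(k, i) = exp(-r*dt) * [p * V(k+1, i) + (1-p) * V(k+1, i+1)]; then take max(V_cont, immediate exercise) for American.
  V(3,0) = exp(-r*dt) * [p*0.000000 + (1-p)*0.000000] = 0.000000; exercise = 0.000000; V(3,0) = max -> 0.000000
  V(3,1) = exp(-r*dt) * [p*0.000000 + (1-p)*0.000000] = 0.000000; exercise = 0.000000; V(3,1) = max -> 0.000000
  V(3,2) = exp(-r*dt) * [p*0.000000 + (1-p)*26.929036] = 14.180816; exercise = 9.593351; V(3,2) = max -> 14.180816
  V(3,3) = exp(-r*dt) * [p*26.929036 + (1-p)*50.907698] = 39.175168; exercise = 40.415607; V(3,3) = max -> 40.415607
  V(2,0) = exp(-r*dt) * [p*0.000000 + (1-p)*0.000000] = 0.000000; exercise = 0.000000; V(2,0) = max -> 0.000000
  V(2,1) = exp(-r*dt) * [p*0.000000 + (1-p)*14.180816] = 7.467610; exercise = 0.000000; V(2,1) = max -> 7.467610
  V(2,2) = exp(-r*dt) * [p*14.180816 + (1-p)*40.415607] = 27.795398; exercise = 26.929036; V(2,2) = max -> 27.795398
  V(1,0) = exp(-r*dt) * [p*0.000000 + (1-p)*7.467610] = 3.932439; exercise = 0.000000; V(1,0) = max -> 3.932439
  V(1,1) = exp(-r*dt) * [p*7.467610 + (1-p)*27.795398] = 18.066553; exercise = 9.593351; V(1,1) = max -> 18.066553
  V(0,0) = exp(-r*dt) * [p*3.932439 + (1-p)*18.066553] = 11.319816; exercise = 0.000000; V(0,0) = max -> 11.319816

Answer: Price = V(0,0) = 11.3198


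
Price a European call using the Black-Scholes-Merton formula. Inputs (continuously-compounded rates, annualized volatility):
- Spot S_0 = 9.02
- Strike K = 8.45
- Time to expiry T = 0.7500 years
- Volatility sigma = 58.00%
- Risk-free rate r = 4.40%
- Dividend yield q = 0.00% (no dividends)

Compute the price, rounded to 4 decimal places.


Answer: Price = 2.1589

Derivation:
d1 = (ln(S/K) + (r - q + 0.5*sigma^2) * T) / (sigma * sqrt(T)) = 0.44680519
d2 = d1 - sigma * sqrt(T) = -0.05548955
exp(-rT) = 0.96753856; exp(-qT) = 1.00000000
C = S_0 * exp(-qT) * N(d1) - K * exp(-rT) * N(d2)
N(d1) = 0.67249214; N(d2) = 0.47787423
C = 9.0200 * 1.00000000 * 0.67249214 - 8.4500 * 0.96753856 * 0.47787423 = 2.1589


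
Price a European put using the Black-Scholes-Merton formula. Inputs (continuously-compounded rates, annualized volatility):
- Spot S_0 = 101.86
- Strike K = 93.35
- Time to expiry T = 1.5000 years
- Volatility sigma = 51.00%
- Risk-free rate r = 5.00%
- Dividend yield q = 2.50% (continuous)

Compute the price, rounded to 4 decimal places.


Answer: Price = 17.3276

Derivation:
d1 = (ln(S/K) + (r - q + 0.5*sigma^2) * T) / (sigma * sqrt(T)) = 0.51202093
d2 = d1 - sigma * sqrt(T) = -0.11259896
exp(-rT) = 0.92774349; exp(-qT) = 0.96319442
P = K * exp(-rT) * N(-d2) - S_0 * exp(-qT) * N(-d1)
N(-d1) = 0.30431818; N(-d2) = 0.54482574
P = 93.3500 * 0.92774349 * 0.54482574 - 101.8600 * 0.96319442 * 0.30431818 = 17.3276


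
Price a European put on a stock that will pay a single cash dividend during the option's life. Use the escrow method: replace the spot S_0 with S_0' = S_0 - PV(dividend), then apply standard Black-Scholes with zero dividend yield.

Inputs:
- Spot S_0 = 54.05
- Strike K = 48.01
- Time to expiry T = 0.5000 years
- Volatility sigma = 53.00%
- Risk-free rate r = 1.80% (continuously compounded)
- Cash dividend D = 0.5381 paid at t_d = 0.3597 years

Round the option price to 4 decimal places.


PV(D) = D * exp(-r * t_d) = 0.5381 * 0.99354632 = 0.53462727
S_0' = S_0 - PV(D) = 54.0500 - 0.53462727 = 53.51537273
d1 = (ln(S_0'/K) + (r + sigma^2/2)*T) / (sigma*sqrt(T)) = 0.50107089
d2 = d1 - sigma*sqrt(T) = 0.12630430
exp(-rT) = 0.99104038
N(-d1) = 0.30816062; N(-d2) = 0.44974553
P = K * exp(-rT) * N(-d2) - S_0' * N(-d1) = 48.0100 * 0.99104038 * 0.44974553 - 53.51537273 * 0.30816062 = 4.9075

Answer: Price = 4.9075


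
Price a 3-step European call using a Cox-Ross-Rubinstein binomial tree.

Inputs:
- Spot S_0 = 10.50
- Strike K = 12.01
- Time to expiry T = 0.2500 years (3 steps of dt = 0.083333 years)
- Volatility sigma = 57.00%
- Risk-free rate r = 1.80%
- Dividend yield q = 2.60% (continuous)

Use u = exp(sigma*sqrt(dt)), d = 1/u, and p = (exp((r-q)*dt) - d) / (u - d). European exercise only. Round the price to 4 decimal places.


Answer: Price = V(0,0) = 0.6177

Derivation:
dt = T/N = 0.083333
u = exp(sigma*sqrt(dt)) = 1.178856; d = 1/u = 0.848280
p = (exp((r-q)*dt) - d) / (u - d) = 0.456940
Discount per step: exp(-r*dt) = 0.998501
Stock lattice S(k, i) with i counting down-moves:
  k=0: S(0,0) = 10.5000
  k=1: S(1,0) = 12.3780; S(1,1) = 8.9069
  k=2: S(2,0) = 14.5919; S(2,1) = 10.5000; S(2,2) = 7.5556
  k=3: S(3,0) = 17.2017; S(3,1) = 12.3780; S(3,2) = 8.9069; S(3,3) = 6.4092
Terminal payoffs V(N, i) = max(S_T - K, 0):
  V(3,0) = 5.191726; V(3,1) = 0.367992; V(3,2) = 0.000000; V(3,3) = 0.000000
Backward induction: V(k, i) = exp(-r*dt) * [p * V(k+1, i) + (1-p) * V(k+1, i+1)].
  V(2,0) = exp(-r*dt) * [p*5.191726 + (1-p)*0.367992] = 2.568296
  V(2,1) = exp(-r*dt) * [p*0.367992 + (1-p)*0.000000] = 0.167899
  V(2,2) = exp(-r*dt) * [p*0.000000 + (1-p)*0.000000] = 0.000000
  V(1,0) = exp(-r*dt) * [p*2.568296 + (1-p)*0.167899] = 1.262841
  V(1,1) = exp(-r*dt) * [p*0.167899 + (1-p)*0.000000] = 0.076605
  V(0,0) = exp(-r*dt) * [p*1.262841 + (1-p)*0.076605] = 0.617717


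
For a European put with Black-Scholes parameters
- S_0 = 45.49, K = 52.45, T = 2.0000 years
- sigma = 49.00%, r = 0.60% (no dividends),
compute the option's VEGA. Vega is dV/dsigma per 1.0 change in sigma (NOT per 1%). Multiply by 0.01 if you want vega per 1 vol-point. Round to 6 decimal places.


Answer: Vega = 25.345215

Derivation:
d1 = 0.1583517824; d2 = -0.5346128632
phi(d1) = 0.3939717091; exp(-qT) = 1.0000000000; exp(-rT) = 0.9880717129
Vega = S * exp(-qT) * phi(d1) * sqrt(T) = 45.4900 * 1.0000000000 * 0.3939717091 * 1.4142135624 = 25.345215


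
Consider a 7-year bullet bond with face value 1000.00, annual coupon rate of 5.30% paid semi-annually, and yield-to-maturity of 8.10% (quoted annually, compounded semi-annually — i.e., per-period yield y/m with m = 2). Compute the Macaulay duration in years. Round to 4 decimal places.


Answer: Macaulay duration = 5.8315 years

Derivation:
Coupon per period c = face * coupon_rate / m = 26.500000
Periods per year m = 2; per-period yield y/m = 0.040500
Number of cashflows N = 14
Cashflows (t years, CF_t, discount factor 1/(1+y/m)^(m*t), PV):
  t = 0.5000: CF_t = 26.500000, DF = 0.961076, PV = 25.468525
  t = 1.0000: CF_t = 26.500000, DF = 0.923668, PV = 24.477198
  t = 1.5000: CF_t = 26.500000, DF = 0.887715, PV = 23.524458
  t = 2.0000: CF_t = 26.500000, DF = 0.853162, PV = 22.608801
  t = 2.5000: CF_t = 26.500000, DF = 0.819954, PV = 21.728785
  t = 3.0000: CF_t = 26.500000, DF = 0.788039, PV = 20.883023
  t = 3.5000: CF_t = 26.500000, DF = 0.757365, PV = 20.070181
  t = 4.0000: CF_t = 26.500000, DF = 0.727886, PV = 19.288977
  t = 4.5000: CF_t = 26.500000, DF = 0.699554, PV = 18.538181
  t = 5.0000: CF_t = 26.500000, DF = 0.672325, PV = 17.816608
  t = 5.5000: CF_t = 26.500000, DF = 0.646156, PV = 17.123122
  t = 6.0000: CF_t = 26.500000, DF = 0.621005, PV = 16.456628
  t = 6.5000: CF_t = 26.500000, DF = 0.596833, PV = 15.816077
  t = 7.0000: CF_t = 1026.500000, DF = 0.573602, PV = 588.802669
Price P = sum_t PV_t = 852.603233
Macaulay numerator sum_t t * PV_t:
  t * PV_t at t = 0.5000: 12.734262
  t * PV_t at t = 1.0000: 24.477198
  t * PV_t at t = 1.5000: 35.286687
  t * PV_t at t = 2.0000: 45.217602
  t * PV_t at t = 2.5000: 54.321964
  t * PV_t at t = 3.0000: 62.649069
  t * PV_t at t = 3.5000: 70.245632
  t * PV_t at t = 4.0000: 77.155908
  t * PV_t at t = 4.5000: 83.421814
  t * PV_t at t = 5.0000: 89.083041
  t * PV_t at t = 5.5000: 94.177169
  t * PV_t at t = 6.0000: 98.739770
  t * PV_t at t = 6.5000: 102.804501
  t * PV_t at t = 7.0000: 4121.618684
Macaulay duration D = (sum_t t * PV_t) / P = 4971.933302 / 852.603233 = 5.831474


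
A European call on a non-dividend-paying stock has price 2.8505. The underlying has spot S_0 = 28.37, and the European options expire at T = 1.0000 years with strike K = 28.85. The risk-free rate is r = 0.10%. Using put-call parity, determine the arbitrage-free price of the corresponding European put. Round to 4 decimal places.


Answer: Put price = 3.3017

Derivation:
Put-call parity: C - P = S_0 * exp(-qT) - K * exp(-rT).
S_0 * exp(-qT) = 28.3700 * 1.00000000 = 28.37000000
K * exp(-rT) = 28.8500 * 0.99900050 = 28.82116442
P = C - S*exp(-qT) + K*exp(-rT)
P = 2.8505 - 28.37000000 + 28.82116442 = 3.3017


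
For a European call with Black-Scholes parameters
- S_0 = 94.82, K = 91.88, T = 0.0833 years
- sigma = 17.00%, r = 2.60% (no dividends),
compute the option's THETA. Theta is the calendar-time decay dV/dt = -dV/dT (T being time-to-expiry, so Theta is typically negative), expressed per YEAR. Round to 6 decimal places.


Answer: Theta = -10.432636

Derivation:
d1 = 0.7106184704; d2 = 0.6615535134
phi(d1) = 0.3099241036; exp(-qT) = 1.0000000000; exp(-rT) = 0.9978365437
Theta = -S*exp(-qT)*phi(d1)*sigma/(2*sqrt(T)) - r*K*exp(-rT)*N(d2) + q*S*exp(-qT)*N(d1)
N(d1) = 0.7613396529; N(d2) = 0.7458712959; sqrt(T) = 0.2886173938
Term 1 = -94.8200 * 1.0000000000 * 0.3099241036 * 0.1700 / (2 * 0.2886173938) = -8.6546942473
Term 2 = -0.0260 * 91.8800 * 0.9978365437 * 0.7458712959 = -1.7779421814
Term 3 = 0 (no dividend yield, q = 0)
Theta = -8.6546942473 + (-1.7779421814) + (0.0000000000) = -10.432636


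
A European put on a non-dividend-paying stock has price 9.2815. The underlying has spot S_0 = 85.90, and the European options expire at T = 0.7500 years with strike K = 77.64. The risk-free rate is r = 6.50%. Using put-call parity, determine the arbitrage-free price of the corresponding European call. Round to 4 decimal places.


Answer: Call price = 21.2357

Derivation:
Put-call parity: C - P = S_0 * exp(-qT) - K * exp(-rT).
S_0 * exp(-qT) = 85.9000 * 1.00000000 = 85.90000000
K * exp(-rT) = 77.6400 * 0.95241920 = 73.94582706
C = P + S*exp(-qT) - K*exp(-rT)
C = 9.2815 + 85.90000000 - 73.94582706 = 21.2357


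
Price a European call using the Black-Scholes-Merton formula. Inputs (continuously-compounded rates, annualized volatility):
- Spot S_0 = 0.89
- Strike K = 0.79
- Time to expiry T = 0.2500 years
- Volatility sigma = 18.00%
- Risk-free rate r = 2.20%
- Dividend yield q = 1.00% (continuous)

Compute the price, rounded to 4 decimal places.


Answer: Price = 0.1051

Derivation:
d1 = (ln(S/K) + (r - q + 0.5*sigma^2) * T) / (sigma * sqrt(T)) = 1.40265019
d2 = d1 - sigma * sqrt(T) = 1.31265019
exp(-rT) = 0.99451510; exp(-qT) = 0.99750312
C = S_0 * exp(-qT) * N(d1) - K * exp(-rT) * N(d2)
N(d1) = 0.91963941; N(d2) = 0.90534958
C = 0.8900 * 0.99750312 * 0.91963941 - 0.7900 * 0.99451510 * 0.90534958 = 0.1051


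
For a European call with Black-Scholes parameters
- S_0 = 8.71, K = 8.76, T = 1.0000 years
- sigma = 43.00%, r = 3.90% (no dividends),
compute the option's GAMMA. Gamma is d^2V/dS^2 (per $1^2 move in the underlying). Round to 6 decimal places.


Answer: Gamma = 0.102061

Derivation:
d1 = 0.2923857812; d2 = -0.1376142188
phi(d1) = 0.3822489215; exp(-qT) = 1.0000000000; exp(-rT) = 0.9617507091
Gamma = exp(-qT) * phi(d1) / (S * sigma * sqrt(T)) = 1.0000000000 * 0.3822489215 / (8.7100 * 0.4300 * 1.0000000000) = 0.102061


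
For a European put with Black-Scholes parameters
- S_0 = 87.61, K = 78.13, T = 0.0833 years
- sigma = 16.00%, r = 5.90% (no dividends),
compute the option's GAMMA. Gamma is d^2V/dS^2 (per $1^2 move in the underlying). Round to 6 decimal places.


Answer: Gamma = 0.003276

Derivation:
d1 = 2.6094663571; d2 = 2.5632875741
phi(d1) = 0.0132521448; exp(-qT) = 1.0000000000; exp(-rT) = 0.9950973574
Gamma = exp(-qT) * phi(d1) / (S * sigma * sqrt(T)) = 1.0000000000 * 0.0132521448 / (87.6100 * 0.1600 * 0.2886173938) = 0.003276


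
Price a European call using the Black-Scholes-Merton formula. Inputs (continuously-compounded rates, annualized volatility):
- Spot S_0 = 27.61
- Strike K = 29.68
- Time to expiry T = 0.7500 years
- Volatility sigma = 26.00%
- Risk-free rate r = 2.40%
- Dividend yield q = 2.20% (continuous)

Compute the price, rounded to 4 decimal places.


Answer: Price = 1.6507

Derivation:
d1 = (ln(S/K) + (r - q + 0.5*sigma^2) * T) / (sigma * sqrt(T)) = -0.20183007
d2 = d1 - sigma * sqrt(T) = -0.42699668
exp(-rT) = 0.98216103; exp(-qT) = 0.98363538
C = S_0 * exp(-qT) * N(d1) - K * exp(-rT) * N(d2)
N(d1) = 0.42002479; N(d2) = 0.33469087
C = 27.6100 * 0.98363538 * 0.42002479 - 29.6800 * 0.98216103 * 0.33469087 = 1.6507


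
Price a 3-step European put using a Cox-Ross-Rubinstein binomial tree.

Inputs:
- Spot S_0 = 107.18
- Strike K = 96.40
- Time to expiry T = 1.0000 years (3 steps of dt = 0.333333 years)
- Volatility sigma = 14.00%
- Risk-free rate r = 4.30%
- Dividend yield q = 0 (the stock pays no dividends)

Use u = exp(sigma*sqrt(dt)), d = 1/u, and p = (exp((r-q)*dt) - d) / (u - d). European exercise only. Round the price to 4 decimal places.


Answer: Price = V(0,0) = 0.9432

Derivation:
dt = T/N = 0.333333
u = exp(sigma*sqrt(dt)) = 1.084186; d = 1/u = 0.922351
p = (exp((r-q)*dt) - d) / (u - d) = 0.569010
Discount per step: exp(-r*dt) = 0.985769
Stock lattice S(k, i) with i counting down-moves:
  k=0: S(0,0) = 107.1800
  k=1: S(1,0) = 116.2030; S(1,1) = 98.8576
  k=2: S(2,0) = 125.9856; S(2,1) = 107.1800; S(2,2) = 91.1815
  k=3: S(3,0) = 136.5918; S(3,1) = 116.2030; S(3,2) = 98.8576; S(3,3) = 84.1013
Terminal payoffs V(N, i) = max(K - S_T, 0):
  V(3,0) = 0.000000; V(3,1) = 0.000000; V(3,2) = 0.000000; V(3,3) = 12.298656
Backward induction: V(k, i) = exp(-r*dt) * [p * V(k+1, i) + (1-p) * V(k+1, i+1)].
  V(2,0) = exp(-r*dt) * [p*0.000000 + (1-p)*0.000000] = 0.000000
  V(2,1) = exp(-r*dt) * [p*0.000000 + (1-p)*0.000000] = 0.000000
  V(2,2) = exp(-r*dt) * [p*0.000000 + (1-p)*12.298656] = 5.225170
  V(1,0) = exp(-r*dt) * [p*0.000000 + (1-p)*0.000000] = 0.000000
  V(1,1) = exp(-r*dt) * [p*0.000000 + (1-p)*5.225170] = 2.219950
  V(0,0) = exp(-r*dt) * [p*0.000000 + (1-p)*2.219950] = 0.943161


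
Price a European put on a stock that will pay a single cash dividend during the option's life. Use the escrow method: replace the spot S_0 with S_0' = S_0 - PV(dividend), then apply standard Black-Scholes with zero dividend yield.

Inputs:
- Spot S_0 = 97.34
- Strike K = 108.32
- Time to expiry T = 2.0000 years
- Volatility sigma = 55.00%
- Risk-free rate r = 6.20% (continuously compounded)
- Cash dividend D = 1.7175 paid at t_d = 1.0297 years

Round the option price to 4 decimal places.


Answer: Price = 28.9462

Derivation:
PV(D) = D * exp(-r * t_d) = 1.7175 * 0.93815378 = 1.61127912
S_0' = S_0 - PV(D) = 97.3400 - 1.61127912 = 95.72872088
d1 = (ln(S_0'/K) + (r + sigma^2/2)*T) / (sigma*sqrt(T)) = 0.38945970
d2 = d1 - sigma*sqrt(T) = -0.38835775
exp(-rT) = 0.88337984
N(-d1) = 0.34846806; N(-d2) = 0.65112435
P = K * exp(-rT) * N(-d2) - S_0' * N(-d1) = 108.3200 * 0.88337984 * 0.65112435 - 95.72872088 * 0.34846806 = 28.9462


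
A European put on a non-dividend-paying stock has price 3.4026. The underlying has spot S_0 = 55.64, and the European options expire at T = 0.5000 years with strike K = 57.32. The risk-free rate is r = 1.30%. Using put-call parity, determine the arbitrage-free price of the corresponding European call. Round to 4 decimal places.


Put-call parity: C - P = S_0 * exp(-qT) - K * exp(-rT).
S_0 * exp(-qT) = 55.6400 * 1.00000000 = 55.64000000
K * exp(-rT) = 57.3200 * 0.99352108 = 56.94862827
C = P + S*exp(-qT) - K*exp(-rT)
C = 3.4026 + 55.64000000 - 56.94862827 = 2.0940

Answer: Call price = 2.0940


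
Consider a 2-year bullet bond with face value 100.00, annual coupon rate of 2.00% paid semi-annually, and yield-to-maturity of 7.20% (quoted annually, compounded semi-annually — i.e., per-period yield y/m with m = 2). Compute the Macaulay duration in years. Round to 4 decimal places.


Coupon per period c = face * coupon_rate / m = 1.000000
Periods per year m = 2; per-period yield y/m = 0.036000
Number of cashflows N = 4
Cashflows (t years, CF_t, discount factor 1/(1+y/m)^(m*t), PV):
  t = 0.5000: CF_t = 1.000000, DF = 0.965251, PV = 0.965251
  t = 1.0000: CF_t = 1.000000, DF = 0.931709, PV = 0.931709
  t = 1.5000: CF_t = 1.000000, DF = 0.899333, PV = 0.899333
  t = 2.0000: CF_t = 101.000000, DF = 0.868082, PV = 87.676328
Price P = sum_t PV_t = 90.472622
Macaulay numerator sum_t t * PV_t:
  t * PV_t at t = 0.5000: 0.482625
  t * PV_t at t = 1.0000: 0.931709
  t * PV_t at t = 1.5000: 1.349000
  t * PV_t at t = 2.0000: 175.352656
Macaulay duration D = (sum_t t * PV_t) / P = 178.115991 / 90.472622 = 1.968728

Answer: Macaulay duration = 1.9687 years


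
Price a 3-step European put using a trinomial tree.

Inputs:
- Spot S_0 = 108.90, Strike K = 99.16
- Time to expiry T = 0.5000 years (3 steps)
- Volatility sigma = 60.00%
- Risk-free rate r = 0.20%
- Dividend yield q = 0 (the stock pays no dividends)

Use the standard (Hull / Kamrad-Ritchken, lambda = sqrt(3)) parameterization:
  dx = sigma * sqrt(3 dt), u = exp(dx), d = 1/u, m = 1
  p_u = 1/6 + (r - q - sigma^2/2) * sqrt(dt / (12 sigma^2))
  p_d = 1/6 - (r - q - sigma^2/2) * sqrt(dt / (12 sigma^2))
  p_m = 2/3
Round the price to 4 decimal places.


dt = T/N = 0.166667; dx = sigma*sqrt(3*dt) = 0.424264
u = exp(dx) = 1.528465; d = 1/u = 0.654251
p_u = 0.131704, p_m = 0.666667, p_d = 0.201629
Discount per step: exp(-r*dt) = 0.999667
Stock lattice S(k, j) with j the centered position index:
  k=0: S(0,+0) = 108.9000
  k=1: S(1,-1) = 71.2479; S(1,+0) = 108.9000; S(1,+1) = 166.4499
  k=2: S(2,-2) = 46.6140; S(2,-1) = 71.2479; S(2,+0) = 108.9000; S(2,+1) = 166.4499; S(2,+2) = 254.4128
  k=3: S(3,-3) = 30.4973; S(3,-2) = 46.6140; S(3,-1) = 71.2479; S(3,+0) = 108.9000; S(3,+1) = 166.4499; S(3,+2) = 254.4128; S(3,+3) = 388.8611
Terminal payoffs V(N, j) = max(K - S_T, 0):
  V(3,-3) = 68.662710; V(3,-2) = 52.545955; V(3,-1) = 27.912056; V(3,+0) = 0.000000; V(3,+1) = 0.000000; V(3,+2) = 0.000000; V(3,+3) = 0.000000
Backward induction: V(k, j) = exp(-r*dt) * [p_u * V(k+1, j+1) + p_m * V(k+1, j) + p_d * V(k+1, j-1)]
  V(2,-2) = exp(-r*dt) * [p_u*27.912056 + p_m*52.545955 + p_d*68.662710] = 52.533662
  V(2,-1) = exp(-r*dt) * [p_u*0.000000 + p_m*27.912056 + p_d*52.545955] = 29.193102
  V(2,+0) = exp(-r*dt) * [p_u*0.000000 + p_m*0.000000 + p_d*27.912056] = 5.626009
  V(2,+1) = exp(-r*dt) * [p_u*0.000000 + p_m*0.000000 + p_d*0.000000] = 0.000000
  V(2,+2) = exp(-r*dt) * [p_u*0.000000 + p_m*0.000000 + p_d*0.000000] = 0.000000
  V(1,-1) = exp(-r*dt) * [p_u*5.626009 + p_m*29.193102 + p_d*52.533662] = 30.785092
  V(1,+0) = exp(-r*dt) * [p_u*0.000000 + p_m*5.626009 + p_d*29.193102] = 9.633642
  V(1,+1) = exp(-r*dt) * [p_u*0.000000 + p_m*0.000000 + p_d*5.626009] = 1.133989
  V(0,+0) = exp(-r*dt) * [p_u*1.133989 + p_m*9.633642 + p_d*30.785092] = 12.774693

Answer: Price = V(0,0) = 12.7747


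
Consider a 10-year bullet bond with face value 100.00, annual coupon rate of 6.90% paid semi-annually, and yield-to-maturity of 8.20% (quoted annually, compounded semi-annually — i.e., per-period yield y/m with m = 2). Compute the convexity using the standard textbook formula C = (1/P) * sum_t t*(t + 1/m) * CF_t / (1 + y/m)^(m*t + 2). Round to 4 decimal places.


Answer: Convexity = 62.3014

Derivation:
Coupon per period c = face * coupon_rate / m = 3.450000
Periods per year m = 2; per-period yield y/m = 0.041000
Number of cashflows N = 20
Cashflows (t years, CF_t, discount factor 1/(1+y/m)^(m*t), PV):
  t = 0.5000: CF_t = 3.450000, DF = 0.960615, PV = 3.314121
  t = 1.0000: CF_t = 3.450000, DF = 0.922781, PV = 3.183594
  t = 1.5000: CF_t = 3.450000, DF = 0.886437, PV = 3.058207
  t = 2.0000: CF_t = 3.450000, DF = 0.851524, PV = 2.937759
  t = 2.5000: CF_t = 3.450000, DF = 0.817987, PV = 2.822055
  t = 3.0000: CF_t = 3.450000, DF = 0.785770, PV = 2.710908
  t = 3.5000: CF_t = 3.450000, DF = 0.754823, PV = 2.604138
  t = 4.0000: CF_t = 3.450000, DF = 0.725094, PV = 2.501573
  t = 4.5000: CF_t = 3.450000, DF = 0.696536, PV = 2.403048
  t = 5.0000: CF_t = 3.450000, DF = 0.669103, PV = 2.308404
  t = 5.5000: CF_t = 3.450000, DF = 0.642750, PV = 2.217487
  t = 6.0000: CF_t = 3.450000, DF = 0.617435, PV = 2.130151
  t = 6.5000: CF_t = 3.450000, DF = 0.593117, PV = 2.046254
  t = 7.0000: CF_t = 3.450000, DF = 0.569757, PV = 1.965662
  t = 7.5000: CF_t = 3.450000, DF = 0.547317, PV = 1.888244
  t = 8.0000: CF_t = 3.450000, DF = 0.525761, PV = 1.813875
  t = 8.5000: CF_t = 3.450000, DF = 0.505054, PV = 1.742435
  t = 9.0000: CF_t = 3.450000, DF = 0.485162, PV = 1.673809
  t = 9.5000: CF_t = 3.450000, DF = 0.466054, PV = 1.607886
  t = 10.0000: CF_t = 103.450000, DF = 0.447698, PV = 46.314385
Price P = sum_t PV_t = 91.243997
Convexity numerator sum_t t*(t + 1/m) * CF_t / (1+y/m)^(m*t + 2):
  t = 0.5000: term = 1.529104
  t = 1.0000: term = 4.406639
  t = 1.5000: term = 8.466164
  t = 2.0000: term = 13.554538
  t = 2.5000: term = 19.531035
  t = 3.0000: term = 26.266521
  t = 3.5000: term = 33.642678
  t = 4.0000: term = 41.551270
  t = 4.5000: term = 49.893456
  t = 5.0000: term = 58.579146
  t = 5.5000: term = 67.526393
  t = 6.0000: term = 76.660825
  t = 6.5000: term = 85.915110
  t = 7.0000: term = 95.228452
  t = 7.5000: term = 104.546126
  t = 8.0000: term = 113.819029
  t = 8.5000: term = 123.003274
  t = 9.0000: term = 132.059795
  t = 9.5000: term = 140.953992
  t = 10.0000: term = 4487.492594
Convexity = (1/P) * sum = 5684.626141 / 91.243997 = 62.301371


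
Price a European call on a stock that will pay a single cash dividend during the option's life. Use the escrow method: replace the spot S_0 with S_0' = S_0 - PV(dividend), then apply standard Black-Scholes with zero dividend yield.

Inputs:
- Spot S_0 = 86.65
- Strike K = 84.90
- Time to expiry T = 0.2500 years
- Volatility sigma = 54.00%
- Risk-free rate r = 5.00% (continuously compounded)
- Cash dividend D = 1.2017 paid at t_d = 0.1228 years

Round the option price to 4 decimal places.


PV(D) = D * exp(-r * t_d) = 1.2017 * 0.99387881 = 1.19434417
S_0' = S_0 - PV(D) = 86.6500 - 1.19434417 = 85.45565583
d1 = (ln(S_0'/K) + (r + sigma^2/2)*T) / (sigma*sqrt(T)) = 0.20545742
d2 = d1 - sigma*sqrt(T) = -0.06454258
exp(-rT) = 0.98757780
N(d1) = 0.58139262; N(d2) = 0.47426910
C = S_0' * N(d1) - K * exp(-rT) * N(d2) = 85.45565583 * 0.58139262 - 84.9000 * 0.98757780 * 0.47426910 = 9.9180

Answer: Price = 9.9180


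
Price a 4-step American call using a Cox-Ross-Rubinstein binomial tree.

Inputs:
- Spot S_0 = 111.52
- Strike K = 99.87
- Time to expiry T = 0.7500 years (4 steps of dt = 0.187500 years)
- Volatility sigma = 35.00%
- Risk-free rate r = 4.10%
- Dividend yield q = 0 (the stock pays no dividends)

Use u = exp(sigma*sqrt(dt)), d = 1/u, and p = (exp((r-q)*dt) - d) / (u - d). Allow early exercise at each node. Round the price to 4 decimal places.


dt = T/N = 0.187500
u = exp(sigma*sqrt(dt)) = 1.163642; d = 1/u = 0.859371
p = (exp((r-q)*dt) - d) / (u - d) = 0.487546
Discount per step: exp(-r*dt) = 0.992342
Stock lattice S(k, i) with i counting down-moves:
  k=0: S(0,0) = 111.5200
  k=1: S(1,0) = 129.7693; S(1,1) = 95.8371
  k=2: S(2,0) = 151.0050; S(2,1) = 111.5200; S(2,2) = 82.3596
  k=3: S(3,0) = 175.7157; S(3,1) = 129.7693; S(3,2) = 95.8371; S(3,3) = 70.7775
  k=4: S(4,0) = 204.4701; S(4,1) = 151.0050; S(4,2) = 111.5200; S(4,3) = 82.3596; S(4,4) = 60.8241
Terminal payoffs V(N, i) = max(S_T - K, 0):
  V(4,0) = 104.600095; V(4,1) = 51.134983; V(4,2) = 11.650000; V(4,3) = 0.000000; V(4,4) = 0.000000
Backward induction: V(k, i) = exp(-r*dt) * [p * V(k+1, i) + (1-p) * V(k+1, i+1)]; then take max(V_cont, immediate exercise) for American.
  V(3,0) = exp(-r*dt) * [p*104.600095 + (1-p)*51.134983] = 76.610496; exercise = 75.845689; V(3,0) = max -> 76.610496
  V(3,1) = exp(-r*dt) * [p*51.134983 + (1-p)*11.650000] = 30.664125; exercise = 29.899317; V(3,1) = max -> 30.664125
  V(3,2) = exp(-r*dt) * [p*11.650000 + (1-p)*0.000000] = 5.636419; exercise = 0.000000; V(3,2) = max -> 5.636419
  V(3,3) = exp(-r*dt) * [p*0.000000 + (1-p)*0.000000] = 0.000000; exercise = 0.000000; V(3,3) = max -> 0.000000
  V(2,0) = exp(-r*dt) * [p*76.610496 + (1-p)*30.664125] = 52.658741; exercise = 51.134983; V(2,0) = max -> 52.658741
  V(2,1) = exp(-r*dt) * [p*30.664125 + (1-p)*5.636419] = 17.701980; exercise = 11.650000; V(2,1) = max -> 17.701980
  V(2,2) = exp(-r*dt) * [p*5.636419 + (1-p)*0.000000] = 2.726972; exercise = 0.000000; V(2,2) = max -> 2.726972
  V(1,0) = exp(-r*dt) * [p*52.658741 + (1-p)*17.701980] = 34.478946; exercise = 29.899317; V(1,0) = max -> 34.478946
  V(1,1) = exp(-r*dt) * [p*17.701980 + (1-p)*2.726972] = 9.951189; exercise = 0.000000; V(1,1) = max -> 9.951189
  V(0,0) = exp(-r*dt) * [p*34.478946 + (1-p)*9.951189] = 21.741826; exercise = 11.650000; V(0,0) = max -> 21.741826

Answer: Price = V(0,0) = 21.7418


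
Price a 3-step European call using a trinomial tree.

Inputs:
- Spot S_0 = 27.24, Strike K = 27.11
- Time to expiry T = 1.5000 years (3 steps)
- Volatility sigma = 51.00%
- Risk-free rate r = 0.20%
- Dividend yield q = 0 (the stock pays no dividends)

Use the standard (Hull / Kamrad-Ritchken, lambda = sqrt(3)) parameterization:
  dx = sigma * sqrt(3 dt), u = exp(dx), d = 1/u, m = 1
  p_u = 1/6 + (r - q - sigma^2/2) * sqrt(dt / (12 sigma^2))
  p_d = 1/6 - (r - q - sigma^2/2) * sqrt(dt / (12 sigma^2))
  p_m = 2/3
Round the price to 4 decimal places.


Answer: Price = V(0,0) = 5.9372

Derivation:
dt = T/N = 0.500000; dx = sigma*sqrt(3*dt) = 0.624620
u = exp(dx) = 1.867536; d = 1/u = 0.535465
p_u = 0.115415, p_m = 0.666667, p_d = 0.217918
Discount per step: exp(-r*dt) = 0.999000
Stock lattice S(k, j) with j the centered position index:
  k=0: S(0,+0) = 27.2400
  k=1: S(1,-1) = 14.5861; S(1,+0) = 27.2400; S(1,+1) = 50.8717
  k=2: S(2,-2) = 7.8103; S(2,-1) = 14.5861; S(2,+0) = 27.2400; S(2,+1) = 50.8717; S(2,+2) = 95.0047
  k=3: S(3,-3) = 4.1822; S(3,-2) = 7.8103; S(3,-1) = 14.5861; S(3,+0) = 27.2400; S(3,+1) = 50.8717; S(3,+2) = 95.0047; S(3,+3) = 177.4247
Terminal payoffs V(N, j) = max(S_T - K, 0):
  V(3,-3) = 0.000000; V(3,-2) = 0.000000; V(3,-1) = 0.000000; V(3,+0) = 0.130000; V(3,+1) = 23.761679; V(3,+2) = 67.894689; V(3,+3) = 150.314672
Backward induction: V(k, j) = exp(-r*dt) * [p_u * V(k+1, j+1) + p_m * V(k+1, j) + p_d * V(k+1, j-1)]
  V(2,-2) = exp(-r*dt) * [p_u*0.000000 + p_m*0.000000 + p_d*0.000000] = 0.000000
  V(2,-1) = exp(-r*dt) * [p_u*0.130000 + p_m*0.000000 + p_d*0.000000] = 0.014989
  V(2,+0) = exp(-r*dt) * [p_u*23.761679 + p_m*0.130000 + p_d*0.000000] = 2.826305
  V(2,+1) = exp(-r*dt) * [p_u*67.894689 + p_m*23.761679 + p_d*0.130000] = 23.681854
  V(2,+2) = exp(-r*dt) * [p_u*150.314672 + p_m*67.894689 + p_d*23.761679] = 67.722106
  V(1,-1) = exp(-r*dt) * [p_u*2.826305 + p_m*0.014989 + p_d*0.000000] = 0.335856
  V(1,+0) = exp(-r*dt) * [p_u*23.681854 + p_m*2.826305 + p_d*0.014989] = 4.616104
  V(1,+1) = exp(-r*dt) * [p_u*67.722106 + p_m*23.681854 + p_d*2.826305] = 24.195778
  V(0,+0) = exp(-r*dt) * [p_u*24.195778 + p_m*4.616104 + p_d*0.335856] = 5.937219


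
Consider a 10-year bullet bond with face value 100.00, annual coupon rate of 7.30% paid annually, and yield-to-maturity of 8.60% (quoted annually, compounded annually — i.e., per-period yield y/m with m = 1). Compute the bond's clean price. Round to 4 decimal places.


Answer: Price = 91.5081

Derivation:
Coupon per period c = face * coupon_rate / m = 7.300000
Periods per year m = 1; per-period yield y/m = 0.086000
Number of cashflows N = 10
Cashflows (t years, CF_t, discount factor 1/(1+y/m)^(m*t), PV):
  t = 1.0000: CF_t = 7.300000, DF = 0.920810, PV = 6.721915
  t = 2.0000: CF_t = 7.300000, DF = 0.847892, PV = 6.189609
  t = 3.0000: CF_t = 7.300000, DF = 0.780747, PV = 5.699456
  t = 4.0000: CF_t = 7.300000, DF = 0.718920, PV = 5.248118
  t = 5.0000: CF_t = 7.300000, DF = 0.661989, PV = 4.832521
  t = 6.0000: CF_t = 7.300000, DF = 0.609566, PV = 4.449835
  t = 7.0000: CF_t = 7.300000, DF = 0.561295, PV = 4.097454
  t = 8.0000: CF_t = 7.300000, DF = 0.516846, PV = 3.772978
  t = 9.0000: CF_t = 7.300000, DF = 0.475917, PV = 3.474197
  t = 10.0000: CF_t = 107.300000, DF = 0.438230, PV = 47.022040
Price P = sum_t PV_t = 91.508122


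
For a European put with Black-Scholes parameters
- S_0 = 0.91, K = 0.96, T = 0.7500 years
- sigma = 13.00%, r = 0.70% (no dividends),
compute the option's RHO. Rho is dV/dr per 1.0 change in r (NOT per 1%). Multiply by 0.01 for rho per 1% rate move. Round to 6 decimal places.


Answer: Rho = -0.491389

Derivation:
d1 = -0.3721793909; d2 = -0.4847626934
phi(d1) = 0.3722471429; exp(-qT) = 1.0000000000; exp(-rT) = 0.9947637572
N(-d2) = 0.6860776555
Rho = -K*T*exp(-rT)*N(-d2) = -0.9600 * 0.7500 * 0.9947637572 * 0.6860776555 = -0.491389


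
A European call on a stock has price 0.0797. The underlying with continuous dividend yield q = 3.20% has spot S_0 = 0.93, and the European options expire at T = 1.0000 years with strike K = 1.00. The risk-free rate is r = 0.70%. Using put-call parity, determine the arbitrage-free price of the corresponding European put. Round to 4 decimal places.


Put-call parity: C - P = S_0 * exp(-qT) - K * exp(-rT).
S_0 * exp(-qT) = 0.9300 * 0.96850658 = 0.90071112
K * exp(-rT) = 1.0000 * 0.99302444 = 0.99302444
P = C - S*exp(-qT) + K*exp(-rT)
P = 0.0797 - 0.90071112 + 0.99302444 = 0.1720

Answer: Put price = 0.1720


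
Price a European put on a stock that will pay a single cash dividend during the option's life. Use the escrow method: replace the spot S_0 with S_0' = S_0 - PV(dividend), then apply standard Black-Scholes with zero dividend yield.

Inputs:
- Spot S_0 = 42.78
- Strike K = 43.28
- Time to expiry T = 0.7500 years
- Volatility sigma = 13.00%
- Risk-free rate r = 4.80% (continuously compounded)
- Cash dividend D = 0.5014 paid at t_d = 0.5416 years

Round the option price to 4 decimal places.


PV(D) = D * exp(-r * t_d) = 0.5014 * 0.97433821 = 0.48853318
S_0' = S_0 - PV(D) = 42.7800 - 0.48853318 = 42.29146682
d1 = (ln(S_0'/K) + (r + sigma^2/2)*T) / (sigma*sqrt(T)) = 0.17082641
d2 = d1 - sigma*sqrt(T) = 0.05824311
exp(-rT) = 0.96464029
N(-d1) = 0.43218013; N(-d2) = 0.47677749
P = K * exp(-rT) * N(-d2) - S_0' * N(-d1) = 43.2800 * 0.96464029 * 0.47677749 - 42.29146682 * 0.43218013 = 1.6278

Answer: Price = 1.6278


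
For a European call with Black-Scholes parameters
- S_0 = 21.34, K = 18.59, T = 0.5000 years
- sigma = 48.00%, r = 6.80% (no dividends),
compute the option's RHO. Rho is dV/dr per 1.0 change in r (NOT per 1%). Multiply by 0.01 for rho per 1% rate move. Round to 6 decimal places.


Answer: Rho = 5.677320

Derivation:
d1 = 0.6763459985; d2 = 0.3369347435
phi(d1) = 0.3173784121; exp(-qT) = 1.0000000000; exp(-rT) = 0.9665715046
N(d2) = 0.6319169532
Rho = K*T*exp(-rT)*N(d2) = 18.5900 * 0.5000 * 0.9665715046 * 0.6319169532 = 5.677320


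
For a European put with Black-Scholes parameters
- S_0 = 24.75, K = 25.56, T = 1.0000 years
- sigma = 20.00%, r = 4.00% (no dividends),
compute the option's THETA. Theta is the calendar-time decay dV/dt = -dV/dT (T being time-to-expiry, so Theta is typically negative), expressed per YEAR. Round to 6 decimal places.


Answer: Theta = -0.462840

Derivation:
d1 = 0.1389842975; d2 = -0.0610157025
phi(d1) = 0.3951077167; exp(-qT) = 1.0000000000; exp(-rT) = 0.9607894392
Theta = -S*exp(-qT)*phi(d1)*sigma/(2*sqrt(T)) + r*K*exp(-rT)*N(-d2) - q*S*exp(-qT)*N(-d1)
N(-d1) = 0.4447312787; N(-d2) = 0.5243266482; sqrt(T) = 1.0000000000
Term 1 = -24.7500 * 1.0000000000 * 0.3951077167 * 0.2000 / (2 * 1.0000000000) = -0.9778915988
Term 2 = 0.0400 * 25.5600 * 0.9607894392 * 0.5243266482 = 0.5150518984
Term 3 = 0 (no dividend yield, q = 0)
Theta = -0.9778915988 + (0.5150518984) + (0.0000000000) = -0.462840


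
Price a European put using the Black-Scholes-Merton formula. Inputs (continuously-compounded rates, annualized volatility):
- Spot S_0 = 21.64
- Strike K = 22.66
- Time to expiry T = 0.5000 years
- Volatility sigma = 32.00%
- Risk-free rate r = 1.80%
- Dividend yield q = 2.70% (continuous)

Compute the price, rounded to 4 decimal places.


Answer: Price = 2.5754

Derivation:
d1 = (ln(S/K) + (r - q + 0.5*sigma^2) * T) / (sigma * sqrt(T)) = -0.11029894
d2 = d1 - sigma * sqrt(T) = -0.33657311
exp(-rT) = 0.99104038; exp(-qT) = 0.98659072
P = K * exp(-rT) * N(-d2) - S_0 * exp(-qT) * N(-d1)
N(-d1) = 0.54391385; N(-d2) = 0.63178064
P = 22.6600 * 0.99104038 * 0.63178064 - 21.6400 * 0.98659072 * 0.54391385 = 2.5754


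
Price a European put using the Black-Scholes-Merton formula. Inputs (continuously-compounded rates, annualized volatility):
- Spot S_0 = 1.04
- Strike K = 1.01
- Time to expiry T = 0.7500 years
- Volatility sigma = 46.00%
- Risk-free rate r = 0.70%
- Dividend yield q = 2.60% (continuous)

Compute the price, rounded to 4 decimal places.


Answer: Price = 0.1523

Derivation:
d1 = (ln(S/K) + (r - q + 0.5*sigma^2) * T) / (sigma * sqrt(T)) = 0.23689029
d2 = d1 - sigma * sqrt(T) = -0.16148140
exp(-rT) = 0.99476376; exp(-qT) = 0.98068890
P = K * exp(-rT) * N(-d2) - S_0 * exp(-qT) * N(-d1)
N(-d1) = 0.40637095; N(-d2) = 0.56414287
P = 1.0100 * 0.99476376 * 0.56414287 - 1.0400 * 0.98068890 * 0.40637095 = 0.1523


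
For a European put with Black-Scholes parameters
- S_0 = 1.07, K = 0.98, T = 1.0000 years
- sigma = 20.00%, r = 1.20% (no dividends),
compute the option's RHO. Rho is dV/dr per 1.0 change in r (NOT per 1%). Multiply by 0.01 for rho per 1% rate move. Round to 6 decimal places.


Answer: Rho = -0.333906

Derivation:
d1 = 0.5993067790; d2 = 0.3993067790
phi(d1) = 0.3333631506; exp(-qT) = 1.0000000000; exp(-rT) = 0.9880717129
N(-d2) = 0.3448335864
Rho = -K*T*exp(-rT)*N(-d2) = -0.9800 * 1.0000 * 0.9880717129 * 0.3448335864 = -0.333906


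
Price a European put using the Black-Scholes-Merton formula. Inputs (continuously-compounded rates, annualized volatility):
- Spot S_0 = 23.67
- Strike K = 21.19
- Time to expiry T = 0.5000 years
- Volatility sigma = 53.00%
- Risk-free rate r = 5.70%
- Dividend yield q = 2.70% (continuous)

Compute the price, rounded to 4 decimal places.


Answer: Price = 2.0667

Derivation:
d1 = (ln(S/K) + (r - q + 0.5*sigma^2) * T) / (sigma * sqrt(T)) = 0.52273616
d2 = d1 - sigma * sqrt(T) = 0.14796957
exp(-rT) = 0.97190229; exp(-qT) = 0.98659072
P = K * exp(-rT) * N(-d2) - S_0 * exp(-qT) * N(-d1)
N(-d1) = 0.30057893; N(-d2) = 0.44118339
P = 21.1900 * 0.97190229 * 0.44118339 - 23.6700 * 0.98659072 * 0.30057893 = 2.0667


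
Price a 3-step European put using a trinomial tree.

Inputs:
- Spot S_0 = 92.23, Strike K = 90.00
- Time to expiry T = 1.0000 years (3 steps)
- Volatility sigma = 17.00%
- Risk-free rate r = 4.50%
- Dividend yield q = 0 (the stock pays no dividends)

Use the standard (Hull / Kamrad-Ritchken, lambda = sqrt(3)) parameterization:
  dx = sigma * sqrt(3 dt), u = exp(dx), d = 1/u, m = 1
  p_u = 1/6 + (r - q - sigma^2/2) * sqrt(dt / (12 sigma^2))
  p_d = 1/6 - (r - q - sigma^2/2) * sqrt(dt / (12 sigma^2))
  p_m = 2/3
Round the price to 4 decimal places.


dt = T/N = 0.333333; dx = sigma*sqrt(3*dt) = 0.170000
u = exp(dx) = 1.185305; d = 1/u = 0.843665
p_u = 0.196618, p_m = 0.666667, p_d = 0.136716
Discount per step: exp(-r*dt) = 0.985112
Stock lattice S(k, j) with j the centered position index:
  k=0: S(0,+0) = 92.2300
  k=1: S(1,-1) = 77.8112; S(1,+0) = 92.2300; S(1,+1) = 109.3207
  k=2: S(2,-2) = 65.6466; S(2,-1) = 77.8112; S(2,+0) = 92.2300; S(2,+1) = 109.3207; S(2,+2) = 129.5783
  k=3: S(3,-3) = 55.3837; S(3,-2) = 65.6466; S(3,-1) = 77.8112; S(3,+0) = 92.2300; S(3,+1) = 109.3207; S(3,+2) = 129.5783; S(3,+3) = 153.5898
Terminal payoffs V(N, j) = max(K - S_T, 0):
  V(3,-3) = 34.616293; V(3,-2) = 24.353423; V(3,-1) = 12.188794; V(3,+0) = 0.000000; V(3,+1) = 0.000000; V(3,+2) = 0.000000; V(3,+3) = 0.000000
Backward induction: V(k, j) = exp(-r*dt) * [p_u * V(k+1, j+1) + p_m * V(k+1, j) + p_d * V(k+1, j-1)]
  V(2,-2) = exp(-r*dt) * [p_u*12.188794 + p_m*24.353423 + p_d*34.616293] = 23.016882
  V(2,-1) = exp(-r*dt) * [p_u*0.000000 + p_m*12.188794 + p_d*24.353423] = 11.284810
  V(2,+0) = exp(-r*dt) * [p_u*0.000000 + p_m*0.000000 + p_d*12.188794] = 1.641590
  V(2,+1) = exp(-r*dt) * [p_u*0.000000 + p_m*0.000000 + p_d*0.000000] = 0.000000
  V(2,+2) = exp(-r*dt) * [p_u*0.000000 + p_m*0.000000 + p_d*0.000000] = 0.000000
  V(1,-1) = exp(-r*dt) * [p_u*1.641590 + p_m*11.284810 + p_d*23.016882] = 10.829080
  V(1,+0) = exp(-r*dt) * [p_u*0.000000 + p_m*1.641590 + p_d*11.284810] = 2.597941
  V(1,+1) = exp(-r*dt) * [p_u*0.000000 + p_m*0.000000 + p_d*1.641590] = 0.221090
  V(0,+0) = exp(-r*dt) * [p_u*0.221090 + p_m*2.597941 + p_d*10.829080] = 3.207461

Answer: Price = V(0,0) = 3.2075


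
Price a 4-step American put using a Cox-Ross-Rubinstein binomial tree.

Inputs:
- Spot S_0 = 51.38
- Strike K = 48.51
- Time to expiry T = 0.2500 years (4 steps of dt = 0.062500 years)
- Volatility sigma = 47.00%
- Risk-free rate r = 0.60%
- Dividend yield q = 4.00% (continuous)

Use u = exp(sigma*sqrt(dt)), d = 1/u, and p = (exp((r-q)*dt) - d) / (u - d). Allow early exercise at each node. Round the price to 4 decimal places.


Answer: Price = V(0,0) = 3.6453

Derivation:
dt = T/N = 0.062500
u = exp(sigma*sqrt(dt)) = 1.124682; d = 1/u = 0.889141
p = (exp((r-q)*dt) - d) / (u - d) = 0.461647
Discount per step: exp(-r*dt) = 0.999625
Stock lattice S(k, i) with i counting down-moves:
  k=0: S(0,0) = 51.3800
  k=1: S(1,0) = 57.7861; S(1,1) = 45.6840
  k=2: S(2,0) = 64.9910; S(2,1) = 51.3800; S(2,2) = 40.6195
  k=3: S(3,0) = 73.0942; S(3,1) = 57.7861; S(3,2) = 45.6840; S(3,3) = 36.1165
  k=4: S(4,0) = 82.2077; S(4,1) = 64.9910; S(4,2) = 51.3800; S(4,3) = 40.6195; S(4,4) = 32.1126
Terminal payoffs V(N, i) = max(K - S_T, 0):
  V(4,0) = 0.000000; V(4,1) = 0.000000; V(4,2) = 0.000000; V(4,3) = 7.890470; V(4,4) = 16.397383
Backward induction: V(k, i) = exp(-r*dt) * [p * V(k+1, i) + (1-p) * V(k+1, i+1)]; then take max(V_cont, immediate exercise) for American.
  V(3,0) = exp(-r*dt) * [p*0.000000 + (1-p)*0.000000] = 0.000000; exercise = 0.000000; V(3,0) = max -> 0.000000
  V(3,1) = exp(-r*dt) * [p*0.000000 + (1-p)*0.000000] = 0.000000; exercise = 0.000000; V(3,1) = max -> 0.000000
  V(3,2) = exp(-r*dt) * [p*0.000000 + (1-p)*7.890470] = 4.246269; exercise = 2.825961; V(3,2) = max -> 4.246269
  V(3,3) = exp(-r*dt) * [p*7.890470 + (1-p)*16.397383] = 12.465521; exercise = 12.393530; V(3,3) = max -> 12.465521
  V(2,0) = exp(-r*dt) * [p*0.000000 + (1-p)*0.000000] = 0.000000; exercise = 0.000000; V(2,0) = max -> 0.000000
  V(2,1) = exp(-r*dt) * [p*0.000000 + (1-p)*4.246269] = 2.285136; exercise = 0.000000; V(2,1) = max -> 2.285136
  V(2,2) = exp(-r*dt) * [p*4.246269 + (1-p)*12.465521] = 8.667880; exercise = 7.890470; V(2,2) = max -> 8.667880
  V(1,0) = exp(-r*dt) * [p*0.000000 + (1-p)*2.285136] = 1.229750; exercise = 0.000000; V(1,0) = max -> 1.229750
  V(1,1) = exp(-r*dt) * [p*2.285136 + (1-p)*8.667880] = 5.719164; exercise = 2.825961; V(1,1) = max -> 5.719164
  V(0,0) = exp(-r*dt) * [p*1.229750 + (1-p)*5.719164] = 3.645274; exercise = 0.000000; V(0,0) = max -> 3.645274
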